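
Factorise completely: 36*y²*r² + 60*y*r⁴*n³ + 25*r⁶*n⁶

r²*(6*y + 5*r²*n³)²

Every term has a factor of r²; factoring it out leaves 36*y² + 60*y*r²*n³ + 25*r⁴*n⁶.
Recognize a perfect-square trinomial with the parts 6*y and 5*r²*n³.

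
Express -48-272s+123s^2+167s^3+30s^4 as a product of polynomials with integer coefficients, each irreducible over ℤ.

Among the possible rational roots, s = 1 is a root, so (s-1) divides it; the quotient is 30s^3+197s^2+320s+48.
Next, s = -12/5 is a root, so (5s+12) is a factor; dividing leaves 6s^2+25s+4.
The remaining quadratic factors as (6s+1)(s+4).

(5s+12)(6s+1)(s+4)(s-1)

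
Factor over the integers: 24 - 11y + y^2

(y - 3)(y - 8)

Two integers with product 24 and sum -11 are -3 and -8.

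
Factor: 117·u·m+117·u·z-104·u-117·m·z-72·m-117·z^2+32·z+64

(13·u-13·z-8)·(9·m+9·z-8)

Group: 13·u·(9·m+9·z-8) + (-13·z-8)·(9·m+9·z-8); both groups contain (9·m+9·z-8).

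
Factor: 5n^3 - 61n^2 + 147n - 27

(5n - 1)(n - 3)(n - 9)

Among the possible rational roots, n = 3 is a root, so (n - 3) is a factor; dividing leaves 5n^2 - 46n + 9.
The remaining quadratic factors as (n - 9)(5n - 1).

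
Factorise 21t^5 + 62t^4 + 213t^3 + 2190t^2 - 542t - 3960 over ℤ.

(3t - 4)(7t + 9)(t + 5)(t^2 - 2t + 22)

Among the possible rational roots, t = 4/3 is a root, giving the factor (3t - 4) and quotient 7t^4 + 30t^3 + 111t^2 + 878t + 990.
Continuing, t = -5 is a root, so (t + 5) divides it; the quotient is 7t^3 - 5t^2 + 136t + 198.
Then t = -9/7 is a root, giving the factor (7t + 9) and quotient t^2 - 2t + 22.
The quadratic t^2 - 2t + 22 has discriminant -84 < 0 and is irreducible over ℤ.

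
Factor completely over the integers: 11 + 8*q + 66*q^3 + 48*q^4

Group as (48*q^4 + 8*q) + (66*q^3 + 11) = 8*q*(6*q^3 + 1) + 11*(6*q^3 + 1).
Both groups share the factor (6*q^3 + 1).

(8*q + 11)*(6*q^3 + 1)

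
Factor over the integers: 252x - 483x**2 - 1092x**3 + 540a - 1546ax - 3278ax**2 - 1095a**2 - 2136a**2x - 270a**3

-(15a + 7x)(2a + 12x + 9)(9a + 13x - 4)

Group: 15a(-18a**2 - 134ax - 73a - 156x**2 - 69x + 36) + 7x(-18a**2 - 134ax - 73a - 156x**2 - 69x + 36); both groups contain (-18a**2 - 134ax - 73a - 156x**2 - 69x + 36), so (15a + 7x) is a factor with cofactor -18a**2 - 134ax - 73a - 156x**2 - 69x + 36.
The cofactor groups again: -18a**2 - 134ax - 73a - 156x**2 - 69x + 36 = -2a(9a + 13x - 4) + (-12x - 9)(9a + 13x - 4); both groups contain (9a + 13x - 4), giving -(2a + 12x + 9)(9a + 13x - 4).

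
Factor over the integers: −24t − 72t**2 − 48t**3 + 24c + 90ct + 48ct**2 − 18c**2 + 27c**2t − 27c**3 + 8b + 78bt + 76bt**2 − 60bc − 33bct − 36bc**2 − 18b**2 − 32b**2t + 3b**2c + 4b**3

Group: b(4b**2 − 9bc − 20bt − 18b − 9c**2 − 6c + 16t**2 + 24t + 8) + (3c − 3t)(4b**2 − 9bc − 20bt − 18b − 9c**2 − 6c + 16t**2 + 24t + 8); both groups contain (4b**2 − 9bc − 20bt − 18b − 9c**2 − 6c + 16t**2 + 24t + 8), so (b + 3c − 3t) is a factor with cofactor 4b**2 − 9bc − 20bt − 18b − 9c**2 − 6c + 16t**2 + 24t + 8.
The cofactor groups again: 4b**2 − 9bc − 20bt − 18b − 9c**2 − 6c + 16t**2 + 24t + 8 = 4b(b − 3c − 4t − 4) + (3c − 4t − 2)(b − 3c − 4t − 4); both groups contain (b − 3c − 4t − 4), giving (4b + 3c − 4t − 2)(b − 3c − 4t − 4).

(4b + 3c − 4t − 2)(b + 3c − 3t)(b − 3c − 4t − 4)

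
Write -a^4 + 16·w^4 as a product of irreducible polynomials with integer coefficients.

Write as (4·w^2)² − (a^2)², then factor 4·w^2 - a^2 once more.

(2·w - a)·(2·w + a)·(4·w^2 + a^2)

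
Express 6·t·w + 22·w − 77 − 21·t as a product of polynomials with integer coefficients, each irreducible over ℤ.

Group as (6·t·w − 21·t) + (22·w − 77) = 3·t·(2·w − 7) + 11·(2·w − 7).
Both groups share the factor (2·w − 7).

(2·w − 7)·(3·t + 11)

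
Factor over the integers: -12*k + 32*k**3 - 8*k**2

4*k*(2*k + 1)*(4*k - 3)

Pull out the common factor 4*k, then factor the remaining trinomial.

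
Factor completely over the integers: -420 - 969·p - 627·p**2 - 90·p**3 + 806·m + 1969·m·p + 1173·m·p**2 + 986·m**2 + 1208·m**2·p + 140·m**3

Group: 14·m·(10·m**2 + 87·m·p + 74·m + 90·p**2 + 177·p + 84) + (-p - 5)·(10·m**2 + 87·m·p + 74·m + 90·p**2 + 177·p + 84); both groups contain (10·m**2 + 87·m·p + 74·m + 90·p**2 + 177·p + 84), so (14·m - p - 5) is a factor with cofactor 10·m**2 + 87·m·p + 74·m + 90·p**2 + 177·p + 84.
The cofactor groups again: 10·m**2 + 87·m·p + 74·m + 90·p**2 + 177·p + 84 = 2·m·(5·m + 6·p + 7) + (15·p + 12)·(5·m + 6·p + 7); both groups contain (5·m + 6·p + 7), giving (2·m + 15·p + 12)·(5·m + 6·p + 7).

(14·m - p - 5)·(2·m + 15·p + 12)·(5·m + 6·p + 7)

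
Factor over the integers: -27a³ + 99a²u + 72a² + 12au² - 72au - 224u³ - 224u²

-(3a + 4u)(3a - 7u)(3a - 8u - 8)

Group: 3a(-9a² + 45au + 24a - 56u² - 56u) + 4u(-9a² + 45au + 24a - 56u² - 56u); both groups contain (-9a² + 45au + 24a - 56u² - 56u), so (3a + 4u) is a factor with cofactor -9a² + 45au + 24a - 56u² - 56u.
The cofactor groups again: -9a² + 45au + 24a - 56u² - 56u = -3a(3a - 7u) + (8u + 8)(3a - 7u); both groups contain (3a - 7u), giving -(3a - 8u - 8)(3a - 7u).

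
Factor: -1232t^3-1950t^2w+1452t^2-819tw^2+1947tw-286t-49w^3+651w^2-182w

-(11t+7w)(14t+w-13)(8t+7w-2)

Group: 8t(-154t^2-109tw+143t-7w^2+91w) + (7w-2)(-154t^2-109tw+143t-7w^2+91w); both groups contain (-154t^2-109tw+143t-7w^2+91w), so (8t+7w-2) is a factor with cofactor -154t^2-109tw+143t-7w^2+91w.
The cofactor groups again: -154t^2-109tw+143t-7w^2+91w = -11t(14t+w-13) - 7w(14t+w-13); both groups contain (14t+w-13), giving -(11t+7w)(14t+w-13).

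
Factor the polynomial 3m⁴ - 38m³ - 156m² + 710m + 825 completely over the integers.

(3m - 11)(m + 1)(m + 5)(m - 15)

Testing divisors of the constant over divisors of the leading coefficient, m = -1 is a root, so (m + 1) divides it; the quotient is 3m³ - 41m² - 115m + 825.
Then m = 15 is a root, giving the factor (m - 15) and quotient 3m² + 4m - 55.
The remaining quadratic factors as (3m - 11)(m + 5).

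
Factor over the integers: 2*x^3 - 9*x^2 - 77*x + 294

(2*x - 7)*(x + 6)*(x - 7)

Trying the rational-root candidates, x = 7/2 is a root, so (2*x - 7) divides it; the quotient is x^2 - x - 42.
The remaining quadratic factors as (x - 7)(x + 6).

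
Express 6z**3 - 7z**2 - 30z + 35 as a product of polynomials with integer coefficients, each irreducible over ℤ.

Group as (6z**3 - 30z) + (-7z**2 + 35) = 6z(z**2 - 5) - 7(z**2 - 5).
Both groups share the factor (z**2 - 5).

(6z - 7)(z**2 - 5)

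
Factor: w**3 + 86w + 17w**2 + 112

(w + 2)(w + 7)(w + 8)

Trying the rational-root candidates, w = -8 is a root, so (w + 8) divides it; the quotient is w**2 + 9w + 14.
The remaining quadratic factors as (w + 7)(w + 2).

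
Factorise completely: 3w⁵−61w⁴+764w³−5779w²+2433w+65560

(3w+8)(w−11)(w−5)(w²−7w+149)

Trying the rational-root candidates, w = −8/3 is a root, so (3w+8) is a factor; dividing leaves w⁴−23w³+316w²−2769w+8195.
Then w = 11 is a root, so (w−11) divides it; the quotient is w³−12w²+184w−745.
Continuing, w = 5 is a root, so (w−5) divides it; the quotient is w²−7w+149.
The quadratic w²−7w+149 has discriminant −547 < 0 and is irreducible over ℤ.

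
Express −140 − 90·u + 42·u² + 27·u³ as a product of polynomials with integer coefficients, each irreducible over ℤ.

(9·u + 14)·(3·u² − 10)

Group as (27·u³ − 90·u) + (42·u² − 140) = 9·u·(3·u² − 10) + 14·(3·u² − 10).
Both groups share the factor (3·u² − 10).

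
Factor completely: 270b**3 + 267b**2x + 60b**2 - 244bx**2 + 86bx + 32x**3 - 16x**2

(5b + 8x)(6b - x)(9b - 4x + 2)

Group: 6b(45b**2 + 52bx + 10b - 32x**2 + 16x) - x(45b**2 + 52bx + 10b - 32x**2 + 16x); both groups contain (45b**2 + 52bx + 10b - 32x**2 + 16x), so (6b - x) is a factor with cofactor 45b**2 + 52bx + 10b - 32x**2 + 16x.
The cofactor groups again: 45b**2 + 52bx + 10b - 32x**2 + 16x = 9b(5b + 8x) + (-4x + 2)(5b + 8x); both groups contain (5b + 8x), giving (9b - 4x + 2)(5b + 8x).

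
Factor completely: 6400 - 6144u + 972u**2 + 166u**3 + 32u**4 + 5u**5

Testing divisors of the constant over divisors of the leading coefficient, u = 2 is a root, so (u - 2) is a factor; dividing leaves 5u**4 + 42u**3 + 250u**2 + 1472u - 3200.
Continuing, u = 8/5 is a root, so (5u - 8) is a factor; dividing leaves u**3 + 10u**2 + 66u + 400.
Next, u = -8 is a root, so (u + 8) is a factor; dividing leaves u**2 + 2u + 50.
The quadratic u**2 + 2u + 50 has discriminant -196 < 0 and is irreducible over ℤ.

(5u - 8)(u + 8)(u - 2)(u**2 + 2u + 50)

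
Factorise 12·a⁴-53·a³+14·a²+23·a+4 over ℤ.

By the rational root theorem, a = 4 is a root, so (a-4) divides it; the quotient is 12·a³-5·a²-6·a-1.
Continuing, a = -1/4 is a root, so (4·a+1) is a factor; dividing leaves 3·a²-2·a-1.
The remaining quadratic factors as (3·a+1)(a-1).

(3·a+1)·(4·a+1)·(a-1)·(a-4)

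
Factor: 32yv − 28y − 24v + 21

(4y − 3)(8v − 7)

Group as (32yv − 28y) + (−24v + 21) = 4y(8v − 7) − 3(8v − 7).
Both groups share the factor (8v − 7).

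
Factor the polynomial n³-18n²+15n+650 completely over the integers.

Trying the rational-root candidates, n = -5 is a root, so (n+5) divides it; the quotient is n²-23n+130.
The remaining quadratic factors as (n-10)(n-13).

(n+5)(n-10)(n-13)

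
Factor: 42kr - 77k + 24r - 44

Group as (42kr - 77k) + (24r - 44) = 7k(6r - 11) + 4(6r - 11).
Both groups share the factor (6r - 11).

(6r - 11)(7k + 4)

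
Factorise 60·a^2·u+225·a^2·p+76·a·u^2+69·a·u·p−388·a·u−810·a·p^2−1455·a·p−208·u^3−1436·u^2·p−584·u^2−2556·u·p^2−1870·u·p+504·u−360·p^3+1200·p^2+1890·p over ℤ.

(4·u+15·p)·(3·a−4·u−12·p−14)·(5·a+13·u+2·p−9)

Group: 4·u·(15·a^2+19·a·u−54·a·p−97·a−52·u^2−164·u·p−146·u−24·p^2+80·p+126) + 15·p·(15·a^2+19·a·u−54·a·p−97·a−52·u^2−164·u·p−146·u−24·p^2+80·p+126); both groups contain (15·a^2+19·a·u−54·a·p−97·a−52·u^2−164·u·p−146·u−24·p^2+80·p+126), so (4·u+15·p) is a factor with cofactor 15·a^2+19·a·u−54·a·p−97·a−52·u^2−164·u·p−146·u−24·p^2+80·p+126.
The cofactor groups again: 15·a^2+19·a·u−54·a·p−97·a−52·u^2−164·u·p−146·u−24·p^2+80·p+126 = 5·a·(3·a−4·u−12·p−14) + (13·u+2·p−9)·(3·a−4·u−12·p−14); both groups contain (3·a−4·u−12·p−14), giving (5·a+13·u+2·p−9)·(3·a−4·u−12·p−14).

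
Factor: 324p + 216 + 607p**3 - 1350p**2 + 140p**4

By the rational root theorem, p = 3/4 is a root, so (4p - 3) is a factor; dividing leaves 35p**3 + 178p**2 - 204p - 72.
Next, p = -2/7 is a root, so (7p + 2) is a factor; dividing leaves 5p**2 + 24p - 36.
The remaining quadratic factors as (5p - 6)(p + 6).

(4p - 3)(5p - 6)(7p + 2)(p + 6)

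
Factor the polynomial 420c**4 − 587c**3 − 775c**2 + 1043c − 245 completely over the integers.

Trying the rational-root candidates, c = 7/4 is a root, giving the factor (4c − 7) and quotient 105c**3 + 37c**2 − 129c + 35.
Then c = 1/3 is a root, so (3c − 1) is a factor; dividing leaves 35c**2 + 24c − 35.
The remaining quadratic factors as (7c − 5)(5c + 7).

(3c − 1)(4c − 7)(5c + 7)(7c − 5)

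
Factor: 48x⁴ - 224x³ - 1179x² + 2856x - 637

Testing divisors of the constant over divisors of the leading coefficient, x = 7 is a root, so (x - 7) is a factor; dividing leaves 48x³ + 112x² - 395x + 91.
Continuing, x = -13/3 is a root, giving the factor (3x + 13) and quotient 16x² - 32x + 7.
The remaining quadratic factors as (4x - 1)(4x - 7).

(3x + 13)(4x - 1)(4x - 7)(x - 7)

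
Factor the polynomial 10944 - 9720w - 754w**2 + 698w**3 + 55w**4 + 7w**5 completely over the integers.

(7w - 8)(w + 4)(w - 3)(w**2 + 8w + 114)

By the rational root theorem, w = 3 is a root, so (w - 3) divides it; the quotient is 7w**4 + 76w**3 + 926w**2 + 2024w - 3648.
Then w = 8/7 is a root, giving the factor (7w - 8) and quotient w**3 + 12w**2 + 146w + 456.
Then w = -4 is a root, so (w + 4) is a factor; dividing leaves w**2 + 8w + 114.
The quadratic w**2 + 8w + 114 has discriminant -392 < 0 and is irreducible over ℤ.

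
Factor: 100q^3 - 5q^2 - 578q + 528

Trying the rational-root candidates, q = 6/5 is a root, so (5q - 6) is a factor; dividing leaves 20q^2 + 23q - 88.
The remaining quadratic factors as (4q + 11)(5q - 8).

(4q + 11)(5q - 6)(5q - 8)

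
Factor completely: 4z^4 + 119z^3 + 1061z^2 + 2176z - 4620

Among the possible rational roots, z = -14 is a root, so (z + 14) divides it; the quotient is 4z^3 + 63z^2 + 179z - 330.
Next, z = -6 is a root, so (z + 6) divides it; the quotient is 4z^2 + 39z - 55.
The remaining quadratic factors as (z + 11)(4z - 5).

(4z - 5)(z + 11)(z + 14)(z + 6)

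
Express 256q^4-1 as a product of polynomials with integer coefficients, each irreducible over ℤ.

Difference of squares twice: with A = 4q and B = 1, A⁴ − B⁴ = (A² − B²)(A² + B²), and A² − B² factors again.

(4q+1)(4q-1)(16q^2+1)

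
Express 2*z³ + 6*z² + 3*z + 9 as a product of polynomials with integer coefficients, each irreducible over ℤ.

Group as (2*z³ + 3*z) + (6*z² + 9) = z*(2*z² + 3) + 3*(2*z² + 3).
Both groups share the factor (2*z² + 3).

(z + 3)*(2*z² + 3)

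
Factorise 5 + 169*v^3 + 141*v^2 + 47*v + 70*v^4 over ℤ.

Trying the rational-root candidates, v = -1 is a root, so (v + 1) is a factor; dividing leaves 70*v^3 + 99*v^2 + 42*v + 5.
Continuing, v = -1/5 is a root, so (5*v + 1) divides it; the quotient is 14*v^2 + 17*v + 5.
The remaining quadratic factors as (2*v + 1)(7*v + 5).

(2*v + 1)*(5*v + 1)*(7*v + 5)*(v + 1)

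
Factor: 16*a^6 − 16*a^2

16*a^2*(a + 1)*(a − 1)*(a^2 + 1)

Pull out the common factor 16*a^2, leaving a^4 − 1.
Recognize a difference of squares with the parts a^2 and 1.
a^2 − 1 is again a difference of squares: (a − 1)*(a + 1).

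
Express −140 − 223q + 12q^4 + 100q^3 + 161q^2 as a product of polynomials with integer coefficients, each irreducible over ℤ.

(2q + 1)(6q − 7)(q + 4)(q + 5)

Trying the rational-root candidates, q = −5 is a root, so (q + 5) divides it; the quotient is 12q^3 + 40q^2 − 39q − 28.
Then q = −1/2 is a root, so (2q + 1) is a factor; dividing leaves 6q^2 + 17q − 28.
The remaining quadratic factors as (q + 4)(6q − 7).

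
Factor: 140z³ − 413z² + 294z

Pull out the common factor 7z, then factor the remaining trinomial.

7z(4z − 7)(5z − 6)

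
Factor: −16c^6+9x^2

Recognize a difference of squares with the parts 3x and 4c^3.

−(4c^3+3x)(4c^3−3x)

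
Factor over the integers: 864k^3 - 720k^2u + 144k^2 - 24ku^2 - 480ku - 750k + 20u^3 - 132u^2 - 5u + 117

Group: 6k(144k^2 - 144ku + 48k + 20u^2 - 112u - 117) + (u - 1)(144k^2 - 144ku + 48k + 20u^2 - 112u - 117); both groups contain (144k^2 - 144ku + 48k + 20u^2 - 112u - 117), so (6k + u - 1) is a factor with cofactor 144k^2 - 144ku + 48k + 20u^2 - 112u - 117.
The cofactor groups again: 144k^2 - 144ku + 48k + 20u^2 - 112u - 117 = 12k(12k - 2u + 13) + (-10u - 9)(12k - 2u + 13); both groups contain (12k - 2u + 13), giving (12k - 10u - 9)(12k - 2u + 13).

(12k - 10u - 9)(12k - 2u + 13)(6k + u - 1)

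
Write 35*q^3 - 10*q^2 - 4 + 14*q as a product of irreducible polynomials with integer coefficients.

(7*q - 2)*(5*q^2 + 2)

Group as (35*q^3 + 14*q) + (-10*q^2 - 4) = 7*q*(5*q^2 + 2) - 2*(5*q^2 + 2).
Both groups share the factor (5*q^2 + 2).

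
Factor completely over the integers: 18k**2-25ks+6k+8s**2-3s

Group: 2k(9k-8s+3) - s(9k-8s+3); both groups contain (9k-8s+3).

(2k-s)(9k-8s+3)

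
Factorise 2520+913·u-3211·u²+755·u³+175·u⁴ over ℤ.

(5·u-8)·(5·u-9)·(7·u+5)·(u+7)

Trying the rational-root candidates, u = 9/5 is a root, so (5·u-9) divides it; the quotient is 35·u³+214·u²-257·u-280.
Continuing, u = -7 is a root, giving the factor (u+7) and quotient 35·u²-31·u-40.
The remaining quadratic factors as (5·u-8)(7·u+5).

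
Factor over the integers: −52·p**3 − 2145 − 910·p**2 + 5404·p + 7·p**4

Among the possible rational roots, p = 5 is a root, so (p − 5) divides it; the quotient is 7·p**3 − 17·p**2 − 995·p + 429.
Continuing, p = −11 is a root, so (p + 11) divides it; the quotient is 7·p**2 − 94·p + 39.
The remaining quadratic factors as (7·p − 3)(p − 13).

(7·p − 3)·(p + 11)·(p − 13)·(p − 5)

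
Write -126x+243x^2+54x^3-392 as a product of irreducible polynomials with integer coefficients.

By the rational root theorem, x = -14/3 is a root, so (3x+14) is a factor; dividing leaves 18x^2-3x-28.
The remaining quadratic factors as (6x+7)(3x-4).

(3x+14)(3x-4)(6x+7)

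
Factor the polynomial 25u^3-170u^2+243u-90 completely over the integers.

Testing divisors of the constant over divisors of the leading coefficient, u = 6/5 is a root, so (5u-6) divides it; the quotient is 5u^2-28u+15.
The remaining quadratic factors as (5u-3)(u-5).

(5u-3)(5u-6)(u-5)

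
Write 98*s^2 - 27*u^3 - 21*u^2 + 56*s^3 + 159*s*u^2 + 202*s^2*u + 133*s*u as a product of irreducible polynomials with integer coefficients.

Group: 7*s*(8*s^2 + 30*s*u + 14*s + 27*u^2 + 21*u) - u*(8*s^2 + 30*s*u + 14*s + 27*u^2 + 21*u); both groups contain (8*s^2 + 30*s*u + 14*s + 27*u^2 + 21*u), so (7*s - u) is a factor with cofactor 8*s^2 + 30*s*u + 14*s + 27*u^2 + 21*u.
The cofactor groups again: 8*s^2 + 30*s*u + 14*s + 27*u^2 + 21*u = 4*s*(2*s + 3*u) + (9*u + 7)*(2*s + 3*u); both groups contain (2*s + 3*u), giving (4*s + 9*u + 7)*(2*s + 3*u).

(2*s + 3*u)*(4*s + 9*u + 7)*(7*s - u)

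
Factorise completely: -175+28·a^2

7·(2·a+5)·(2·a-5)

Pull out the common factor 7; 4·a^2-25 is a difference of squares.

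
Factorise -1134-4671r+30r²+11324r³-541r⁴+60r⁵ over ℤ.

(3r+1)(4r-3)(5r+2)(r²-9r+189)

Among the possible rational roots, r = 3/4 is a root, so (4r-3) divides it; the quotient is 15r⁴-124r³+2738r²+2061r+378.
Next, r = -1/3 is a root, giving the factor (3r+1) and quotient 5r³-43r²+927r+378.
Continuing, r = -2/5 is a root, so (5r+2) divides it; the quotient is r²-9r+189.
The quadratic r²-9r+189 has discriminant -675 < 0 and is irreducible over ℤ.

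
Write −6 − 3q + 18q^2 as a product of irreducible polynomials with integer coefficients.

3(2q + 1)(3q − 2)

Pull out the common factor 3, then factor the remaining trinomial.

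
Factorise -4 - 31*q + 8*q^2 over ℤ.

Need a pair with product 8·(-4) = -32 and sum -31: that's -32 and 1.
Split the middle term: 8*q^2 - 32*q + q - 4 = 8*q*(q - 4) + (q - 4).

(8*q + 1)*(q - 4)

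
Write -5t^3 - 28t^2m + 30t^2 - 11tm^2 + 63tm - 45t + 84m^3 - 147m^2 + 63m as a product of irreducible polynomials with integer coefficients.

Group: t(-5t^2 - 8tm + 15t + 21m^2 - 21m) + (4m - 3)(-5t^2 - 8tm + 15t + 21m^2 - 21m); both groups contain (-5t^2 - 8tm + 15t + 21m^2 - 21m), so (t + 4m - 3) is a factor with cofactor -5t^2 - 8tm + 15t + 21m^2 - 21m.
The cofactor groups again: -5t^2 - 8tm + 15t + 21m^2 - 21m = -5t(t + 3m - 3) + 7m(t + 3m - 3); both groups contain (t + 3m - 3), giving -(5t - 7m)(t + 3m - 3).

-(5t - 7m)(t + 3m - 3)(t + 4m - 3)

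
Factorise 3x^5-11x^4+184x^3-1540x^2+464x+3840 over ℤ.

By the rational root theorem, x = -4/3 is a root, so (3x+4) is a factor; dividing leaves x^4-5x^3+68x^2-604x+960.
Continuing, x = 6 is a root, so (x-6) is a factor; dividing leaves x^3+x^2+74x-160.
Continuing, x = 2 is a root, giving the factor (x-2) and quotient x^2+3x+80.
The quadratic x^2+3x+80 has discriminant -311 < 0 and is irreducible over ℤ.

(3x+4)(x-2)(x-6)(x^2+3x+80)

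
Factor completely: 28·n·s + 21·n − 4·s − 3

Group as (28·n·s + 21·n) + (−4·s − 3) = 7·n·(4·s + 3) − (4·s + 3).
Both groups share the factor (4·s + 3).

(4·s + 3)·(7·n − 1)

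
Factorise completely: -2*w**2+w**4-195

Substitute u = w**2 to get a quadratic in u, then factor.
w**2-15 is irreducible over ℤ (15 is not a perfect square).
w**2+13 is irreducible over ℤ (always positive, so no real roots).

(w**2+13)*(w**2-15)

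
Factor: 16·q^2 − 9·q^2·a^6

−q^2·(3·a^3 + 4)·(3·a^3 − 4)

Every term has a factor of q^2; factoring it out leaves −9·a^6 + 16.
Recognize a difference of squares with the parts 4 and 3·a^3.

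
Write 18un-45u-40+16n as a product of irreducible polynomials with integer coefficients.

(2n-5)(9u+8)

Group as (18un-45u) + (16n-40) = 9u(2n-5) + 8(2n-5).
Both groups share the factor (2n-5).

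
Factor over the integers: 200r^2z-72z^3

Factor out 8z, leaving 25r^2-9z^2, which is a difference of two squares.

8z(5r+3z)(5r-3z)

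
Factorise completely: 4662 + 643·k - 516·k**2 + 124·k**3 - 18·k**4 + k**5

Testing divisors of the constant over divisors of the leading coefficient, k = -2 is a root, giving the factor (k + 2) and quotient k**4 - 20·k**3 + 164·k**2 - 844·k + 2331.
Continuing, k = 7 is a root, so (k - 7) divides it; the quotient is k**3 - 13·k**2 + 73·k - 333.
Then k = 9 is a root, so (k - 9) is a factor; dividing leaves k**2 - 4·k + 37.
The quadratic k**2 - 4·k + 37 has discriminant -132 < 0 and is irreducible over ℤ.

(k + 2)·(k - 7)·(k - 9)·(k**2 - 4·k + 37)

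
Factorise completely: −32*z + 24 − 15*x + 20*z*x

Group as (20*z*x − 32*z) + (−15*x + 24) = 4*z*(5*x − 8) − 3*(5*x − 8).
Both groups share the factor (5*x − 8).

(4*z − 3)*(5*x − 8)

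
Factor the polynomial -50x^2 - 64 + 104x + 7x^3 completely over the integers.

(7x - 8)(x - 2)(x - 4)

Trying the rational-root candidates, x = 2 is a root, so (x - 2) divides it; the quotient is 7x^2 - 36x + 32.
The remaining quadratic factors as (x - 4)(7x - 8).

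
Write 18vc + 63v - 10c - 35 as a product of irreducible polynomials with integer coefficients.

Group as (18vc + 63v) + (-10c - 35) = 9v(2c + 7) - 5(2c + 7).
Both groups share the factor (2c + 7).

(2c + 7)(9v - 5)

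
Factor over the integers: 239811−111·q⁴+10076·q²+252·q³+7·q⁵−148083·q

By the rational root theorem, q = 13/7 is a root, so (7·q−13) divides it; the quotient is q⁴−14·q³+10·q²+1458·q−18447.
Continuing, q = −11 is a root, so (q+11) is a factor; dividing leaves q³−25·q²+285·q−1677.
Next, q = 13 is a root, so (q−13) is a factor; dividing leaves q²−12·q+129.
The quadratic q²−12·q+129 has discriminant −372 < 0 and is irreducible over ℤ.

(7·q−13)·(q+11)·(q−13)·(q²−12·q+129)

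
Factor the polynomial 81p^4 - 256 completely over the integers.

(3p + 4)(3p - 4)(9p^2 + 16)

Difference of squares twice: with A = 3p and B = 4, A⁴ − B⁴ = (A² − B²)(A² + B²), and A² − B² factors again.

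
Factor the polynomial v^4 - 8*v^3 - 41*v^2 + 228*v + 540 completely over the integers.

(v + 2)*(v + 5)*(v - 6)*(v - 9)

Testing divisors of the constant over divisors of the leading coefficient, v = 6 is a root, giving the factor (v - 6) and quotient v^3 - 2*v^2 - 53*v - 90.
Then v = -2 is a root, giving the factor (v + 2) and quotient v^2 - 4*v - 45.
The remaining quadratic factors as (v + 5)(v - 9).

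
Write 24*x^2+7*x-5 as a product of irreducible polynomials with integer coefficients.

(3*x-1)*(8*x+5)

Need a pair with product 24·(-5) = -120 and sum 7: that's 15 and -8.
Split the middle term: 24*x^2+15*x - 8*x-5 = 3*x*(8*x+5) - (8*x+5).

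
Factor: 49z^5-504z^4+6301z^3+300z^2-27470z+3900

By the rational root theorem, z = 15/7 is a root, so (7z-15) divides it; the quotient is 7z^4-57z^3+778z^2+1710z-260.
Then z = -2 is a root, so (z+2) is a factor; dividing leaves 7z^3-71z^2+920z-130.
Then z = 1/7 is a root, giving the factor (7z-1) and quotient z^2-10z+130.
The quadratic z^2-10z+130 has discriminant -420 < 0 and is irreducible over ℤ.

(7z-1)(7z-15)(z+2)(z^2-10z+130)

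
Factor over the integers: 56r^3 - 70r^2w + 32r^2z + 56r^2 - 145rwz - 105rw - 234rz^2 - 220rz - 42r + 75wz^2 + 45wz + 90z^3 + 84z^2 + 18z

Group: 7r(8r^2 - 10rw + 8rz + 8r - 25wz - 15w - 30z^2 - 28z - 6) - 3z(8r^2 - 10rw + 8rz + 8r - 25wz - 15w - 30z^2 - 28z - 6); both groups contain (8r^2 - 10rw + 8rz + 8r - 25wz - 15w - 30z^2 - 28z - 6), so (7r - 3z) is a factor with cofactor 8r^2 - 10rw + 8rz + 8r - 25wz - 15w - 30z^2 - 28z - 6.
The cofactor groups again: 8r^2 - 10rw + 8rz + 8r - 25wz - 15w - 30z^2 - 28z - 6 = 2r(4r - 5w - 6z - 2) + (5z + 3)(4r - 5w - 6z - 2); both groups contain (4r - 5w - 6z - 2), giving (2r + 5z + 3)(4r - 5w - 6z - 2).

(2r + 5z + 3)(4r - 5w - 6z - 2)(7r - 3z)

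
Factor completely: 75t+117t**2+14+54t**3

Trying the rational-root candidates, t = -7/6 is a root, so (6t+7) is a factor; dividing leaves 9t**2+9t+2.
The remaining quadratic factors as (3t+1)(3t+2).

(3t+1)(3t+2)(6t+7)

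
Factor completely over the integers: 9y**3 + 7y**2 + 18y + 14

Group as (9y**3 + 18y) + (7y**2 + 14) = 9y(y**2 + 2) + 7(y**2 + 2).
Both groups share the factor (y**2 + 2).

(9y + 7)(y**2 + 2)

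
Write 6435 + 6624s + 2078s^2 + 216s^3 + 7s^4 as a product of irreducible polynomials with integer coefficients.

Among the possible rational roots, s = −11 is a root, so (s + 11) divides it; the quotient is 7s^3 + 139s^2 + 549s + 585.
Then s = −3 is a root, giving the factor (s + 3) and quotient 7s^2 + 118s + 195.
The remaining quadratic factors as (s + 15)(7s + 13).

(7s + 13)(s + 11)(s + 15)(s + 3)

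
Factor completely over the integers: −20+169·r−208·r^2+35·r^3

Trying the rational-root candidates, r = 5 is a root, giving the factor (r−5) and quotient 35·r^2−33·r+4.
The remaining quadratic factors as (7·r−1)(5·r−4).

(5·r−4)·(7·r−1)·(r−5)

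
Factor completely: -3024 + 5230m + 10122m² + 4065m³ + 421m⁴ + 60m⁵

(3m - 1)(4m + 7)(5m + 8)(m² + 4m + 54)

Among the possible rational roots, m = 1/3 is a root, giving the factor (3m - 1) and quotient 20m⁴ + 147m³ + 1404m² + 3842m + 3024.
Then m = -7/4 is a root, giving the factor (4m + 7) and quotient 5m³ + 28m² + 302m + 432.
Next, m = -8/5 is a root, giving the factor (5m + 8) and quotient m² + 4m + 54.
The quadratic m² + 4m + 54 has discriminant -200 < 0 and is irreducible over ℤ.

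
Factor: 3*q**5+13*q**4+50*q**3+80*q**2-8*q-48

(3*q-2)*(q+1)*(q+2)*(q**2+2*q+12)

By the rational root theorem, q = 2/3 is a root, so (3*q-2) divides it; the quotient is q**4+5*q**3+20*q**2+40*q+24.
Then q = -1 is a root, so (q+1) divides it; the quotient is q**3+4*q**2+16*q+24.
Then q = -2 is a root, so (q+2) divides it; the quotient is q**2+2*q+12.
The quadratic q**2+2*q+12 has discriminant -44 < 0 and is irreducible over ℤ.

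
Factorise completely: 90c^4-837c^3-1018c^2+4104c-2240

(3c+8)(5c-4)(6c-7)(c-10)

Trying the rational-root candidates, c = 10 is a root, giving the factor (c-10) and quotient 90c^3+63c^2-388c+224.
Then c = 7/6 is a root, so (6c-7) is a factor; dividing leaves 15c^2+28c-32.
The remaining quadratic factors as (3c+8)(5c-4).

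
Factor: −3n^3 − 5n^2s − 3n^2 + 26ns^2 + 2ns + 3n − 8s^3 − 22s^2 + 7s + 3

−(3n − s − 3)(n + 4s + 1)(n − 2s + 1)

Group: n(−3n^2 + 7ns − 2s^2 − 5s + 3) + (4s + 1)(−3n^2 + 7ns − 2s^2 − 5s + 3); both groups contain (−3n^2 + 7ns − 2s^2 − 5s + 3), so (n + 4s + 1) is a factor with cofactor −3n^2 + 7ns − 2s^2 − 5s + 3.
The cofactor groups again: −3n^2 + 7ns − 2s^2 − 5s + 3 = −n(3n − s − 3) + (2s − 1)(3n − s − 3); both groups contain (3n − s − 3), giving −(n − 2s + 1)(3n − s − 3).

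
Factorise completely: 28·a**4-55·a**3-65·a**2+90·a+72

Testing divisors of the constant over divisors of the leading coefficient, a = -1 is a root, so (a+1) is a factor; dividing leaves 28·a**3-83·a**2+18·a+72.
Next, a = 12/7 is a root, so (7·a-12) divides it; the quotient is 4·a**2-5·a-6.
The remaining quadratic factors as (a-2)(4·a+3).

(4·a+3)·(7·a-12)·(a+1)·(a-2)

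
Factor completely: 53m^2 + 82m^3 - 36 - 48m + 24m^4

(2m + 3)(3m + 2)(4m - 3)(m + 2)

By the rational root theorem, m = -2/3 is a root, so (3m + 2) is a factor; dividing leaves 8m^3 + 22m^2 + 3m - 18.
Continuing, m = 3/4 is a root, giving the factor (4m - 3) and quotient 2m^2 + 7m + 6.
The remaining quadratic factors as (2m + 3)(m + 2).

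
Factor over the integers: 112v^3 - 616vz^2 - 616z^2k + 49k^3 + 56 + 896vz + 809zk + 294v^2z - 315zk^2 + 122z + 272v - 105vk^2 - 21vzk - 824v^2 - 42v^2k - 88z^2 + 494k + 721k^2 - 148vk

Group: 7v(16v^2 + 42vz - 22vk - 120v - 88z^2 - 45zk + 122z + 7k^2 + 102k + 56) + (7k + 1)(16v^2 + 42vz - 22vk - 120v - 88z^2 - 45zk + 122z + 7k^2 + 102k + 56); both groups contain (16v^2 + 42vz - 22vk - 120v - 88z^2 - 45zk + 122z + 7k^2 + 102k + 56), so (7v + 7k + 1) is a factor with cofactor 16v^2 + 42vz - 22vk - 120v - 88z^2 - 45zk + 122z + 7k^2 + 102k + 56.
The cofactor groups again: 16v^2 + 42vz - 22vk - 120v - 88z^2 - 45zk + 122z + 7k^2 + 102k + 56 = 8v(2v + 8z - k - 14) + (-11z - 7k - 4)(2v + 8z - k - 14); both groups contain (2v + 8z - k - 14), giving (8v - 11z - 7k - 4)(2v + 8z - k - 14).

(8v - 11z - 7k - 4)(2v + 8z - k - 14)(7v + 7k + 1)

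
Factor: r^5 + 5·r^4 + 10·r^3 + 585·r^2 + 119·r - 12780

By the rational root theorem, r = 4 is a root, giving the factor (r - 4) and quotient r^4 + 9·r^3 + 46·r^2 + 769·r + 3195.
Then r = -5 is a root, so (r + 5) is a factor; dividing leaves r^3 + 4·r^2 + 26·r + 639.
Then r = -9 is a root, so (r + 9) is a factor; dividing leaves r^2 - 5·r + 71.
The quadratic r^2 - 5·r + 71 has discriminant -259 < 0 and is irreducible over ℤ.

(r + 5)·(r + 9)·(r - 4)·(r^2 - 5·r + 71)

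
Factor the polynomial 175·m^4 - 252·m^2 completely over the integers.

7·m^2·(5·m + 6)·(5·m - 6)

Factor out 7·m^2, leaving 25·m^2 - 36, which is a difference of two squares.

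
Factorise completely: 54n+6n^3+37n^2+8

(6n+1)(n+2)(n+4)

Testing divisors of the constant over divisors of the leading coefficient, n = -2 is a root, so (n+2) divides it; the quotient is 6n^2+25n+4.
The remaining quadratic factors as (6n+1)(n+4).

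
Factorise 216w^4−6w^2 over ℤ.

6w^2(6w+1)(6w−1)

Pull out the common factor 6w^2; 36w^2−1 is a difference of squares.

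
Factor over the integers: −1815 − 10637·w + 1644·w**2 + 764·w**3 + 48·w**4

(2·w + 15)·(4·w − 11)·(6·w + 1)·(w + 11)

Trying the rational-root candidates, w = 11/4 is a root, so (4·w − 11) divides it; the quotient is 12·w**3 + 224·w**2 + 1027·w + 165.
Next, w = −11 is a root, so (w + 11) is a factor; dividing leaves 12·w**2 + 92·w + 15.
The remaining quadratic factors as (6·w + 1)(2·w + 15).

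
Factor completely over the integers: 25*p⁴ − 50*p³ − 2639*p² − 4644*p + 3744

(5*p + 13)*(5*p − 3)*(p + 8)*(p − 12)

Among the possible rational roots, p = 12 is a root, so (p − 12) divides it; the quotient is 25*p³ + 250*p² + 361*p − 312.
Continuing, p = −13/5 is a root, so (5*p + 13) divides it; the quotient is 5*p² + 37*p − 24.
The remaining quadratic factors as (p + 8)(5*p − 3).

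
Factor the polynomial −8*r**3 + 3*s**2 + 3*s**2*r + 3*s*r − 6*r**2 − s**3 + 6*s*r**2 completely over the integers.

Group: s*(−s**2 − s*r + 2*r**2) + (−4*r − 3)*(−s**2 − s*r + 2*r**2); both groups contain (−s**2 − s*r + 2*r**2), so (s − 4*r − 3) is a factor with cofactor −s**2 − s*r + 2*r**2.
The cofactor groups again: −s**2 − s*r + 2*r**2 = −s*(s − r) − 2*r*(s − r); both groups contain (s − r), giving −(s + 2*r)*(s − r).

−(s − 4*r − 3)*(s − r)*(s + 2*r)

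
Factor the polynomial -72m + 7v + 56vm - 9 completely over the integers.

Group as (56vm + 7v) + (-72m - 9) = 7v(8m + 1) - 9(8m + 1).
Both groups share the factor (8m + 1).

(7v - 9)(8m + 1)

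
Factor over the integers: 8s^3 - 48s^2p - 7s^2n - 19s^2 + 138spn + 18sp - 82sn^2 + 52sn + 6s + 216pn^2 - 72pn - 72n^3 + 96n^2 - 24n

Group: 8s(s^2 - 6sp - 2sn - 2s + 24pn - 8n^2 + 8n) + (9n - 3)(s^2 - 6sp - 2sn - 2s + 24pn - 8n^2 + 8n); both groups contain (s^2 - 6sp - 2sn - 2s + 24pn - 8n^2 + 8n), so (8s + 9n - 3) is a factor with cofactor s^2 - 6sp - 2sn - 2s + 24pn - 8n^2 + 8n.
The cofactor groups again: s^2 - 6sp - 2sn - 2s + 24pn - 8n^2 + 8n = s(s - 4n) + (-6p + 2n - 2)(s - 4n); both groups contain (s - 4n), giving (s - 6p + 2n - 2)(s - 4n).

(s - 4n)(s - 6p + 2n - 2)(8s + 9n - 3)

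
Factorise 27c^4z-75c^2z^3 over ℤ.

Every term has a factor of 3c^2z. Then 9c^2-25z^2 = (3c)² − (5z)².

3c^2z(3c+5z)(3c-5z)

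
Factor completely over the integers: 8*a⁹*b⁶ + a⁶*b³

a⁶*b³*(2*a*b + 1)*(4*a²*b² − 2*a*b + 1)

Pull out the common factor a⁶*b³, leaving 8*a³*b³ + 1.
Recognize a sum of cubes with the parts 2*a*b and 1.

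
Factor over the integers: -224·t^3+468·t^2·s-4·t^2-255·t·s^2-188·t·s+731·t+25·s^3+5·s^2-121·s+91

Group: 4·t·(-56·t^2+47·t·s+97·t-5·s^2-8·s+13) + (-5·s+7)·(-56·t^2+47·t·s+97·t-5·s^2-8·s+13); both groups contain (-56·t^2+47·t·s+97·t-5·s^2-8·s+13), so (4·t-5·s+7) is a factor with cofactor -56·t^2+47·t·s+97·t-5·s^2-8·s+13.
The cofactor groups again: -56·t^2+47·t·s+97·t-5·s^2-8·s+13 = -8·t·(7·t-5·s-13) + (s-1)·(7·t-5·s-13); both groups contain (7·t-5·s-13), giving -(8·t-s+1)·(7·t-5·s-13).

-(4·t-5·s+7)·(7·t-5·s-13)·(8·t-s+1)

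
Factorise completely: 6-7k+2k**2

(2k-3)(k-2)

Need a pair with product 2·6 = 12 and sum -7: that's -4 and -3.
Split the middle term: 2k**2-4k - 3k+6 = 2k(k-2) - 3(k-2).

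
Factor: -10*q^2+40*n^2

Pull out the common factor 10; 4*n^2-q^2 is a difference of squares.

10*(2*n+q)*(2*n-q)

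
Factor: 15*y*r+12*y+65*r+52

(3*y+13)*(5*r+4)

Group as (15*y*r+12*y) + (65*r+52) = 3*y*(5*r+4) + 13*(5*r+4).
Both groups share the factor (5*r+4).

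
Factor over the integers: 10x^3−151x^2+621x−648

(2x−9)(5x−8)(x−9)

By the rational root theorem, x = 9/2 is a root, so (2x−9) is a factor; dividing leaves 5x^2−53x+72.
The remaining quadratic factors as (5x−8)(x−9).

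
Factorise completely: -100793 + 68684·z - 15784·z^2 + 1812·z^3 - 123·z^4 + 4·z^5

(4·z - 11)·(z - 11)·(z - 7)·(z^2 - 10·z + 119)

Testing divisors of the constant over divisors of the leading coefficient, z = 7 is a root, so (z - 7) divides it; the quotient is 4·z^4 - 95·z^3 + 1147·z^2 - 7755·z + 14399.
Next, z = 11 is a root, so (z - 11) divides it; the quotient is 4·z^3 - 51·z^2 + 586·z - 1309.
Next, z = 11/4 is a root, giving the factor (4·z - 11) and quotient z^2 - 10·z + 119.
The quadratic z^2 - 10·z + 119 has discriminant -376 < 0 and is irreducible over ℤ.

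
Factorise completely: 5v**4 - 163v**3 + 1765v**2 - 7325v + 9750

(5v - 13)(v - 10)(v - 15)(v - 5)

Among the possible rational roots, v = 5 is a root, so (v - 5) divides it; the quotient is 5v**3 - 138v**2 + 1075v - 1950.
Continuing, v = 15 is a root, giving the factor (v - 15) and quotient 5v**2 - 63v + 130.
The remaining quadratic factors as (5v - 13)(v - 10).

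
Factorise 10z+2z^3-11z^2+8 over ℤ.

Trying the rational-root candidates, z = 2 is a root, so (z-2) divides it; the quotient is 2z^2-7z-4.
The remaining quadratic factors as (z-4)(2z+1).

(2z+1)(z-2)(z-4)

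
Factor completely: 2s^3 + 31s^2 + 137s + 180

(2s + 5)(s + 4)(s + 9)

By the rational root theorem, s = -9 is a root, so (s + 9) is a factor; dividing leaves 2s^2 + 13s + 20.
The remaining quadratic factors as (s + 4)(2s + 5).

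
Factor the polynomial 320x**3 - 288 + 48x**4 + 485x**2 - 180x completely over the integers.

(3x + 8)(4x + 3)(4x - 3)(x + 4)

Among the possible rational roots, x = 3/4 is a root, so (4x - 3) is a factor; dividing leaves 12x**3 + 89x**2 + 188x + 96.
Then x = -3/4 is a root, giving the factor (4x + 3) and quotient 3x**2 + 20x + 32.
The remaining quadratic factors as (3x + 8)(x + 4).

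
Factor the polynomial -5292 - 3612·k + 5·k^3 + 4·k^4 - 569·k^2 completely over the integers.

Testing divisors of the constant over divisors of the leading coefficient, k = 14 is a root, so (k - 14) divides it; the quotient is 4·k^3 + 61·k^2 + 285·k + 378.
Then k = -9/4 is a root, so (4·k + 9) is a factor; dividing leaves k^2 + 13·k + 42.
The remaining quadratic factors as (k + 7)(k + 6).

(4·k + 9)·(k + 6)·(k + 7)·(k - 14)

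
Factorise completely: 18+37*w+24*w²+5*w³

(5*w+9)*(w+1)*(w+2)

Testing divisors of the constant over divisors of the leading coefficient, w = −2 is a root, so (w+2) is a factor; dividing leaves 5*w²+14*w+9.
The remaining quadratic factors as (5*w+9)(w+1).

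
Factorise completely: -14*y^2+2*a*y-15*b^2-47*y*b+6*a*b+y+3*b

(2*a-14*y-5*b+1)*(y+3*b)

Group: y*(2*a-14*y-5*b+1) + 3*b*(2*a-14*y-5*b+1); both groups contain (2*a-14*y-5*b+1).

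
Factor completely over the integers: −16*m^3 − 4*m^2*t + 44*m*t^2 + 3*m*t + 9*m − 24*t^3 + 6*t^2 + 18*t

Group: 4*m*(−4*m^2 − 5*m*t − 3*m + 6*t^2 − 6*t) + (−4*t − 3)*(−4*m^2 − 5*m*t − 3*m + 6*t^2 − 6*t); both groups contain (−4*m^2 − 5*m*t − 3*m + 6*t^2 − 6*t), so (4*m − 4*t − 3) is a factor with cofactor −4*m^2 − 5*m*t − 3*m + 6*t^2 − 6*t.
The cofactor groups again: −4*m^2 − 5*m*t − 3*m + 6*t^2 − 6*t = −4*m*(m + 2*t) + (3*t − 3)*(m + 2*t); both groups contain (m + 2*t), giving −(4*m − 3*t + 3)*(m + 2*t).

−(4*m − 3*t + 3)*(4*m − 4*t − 3)*(m + 2*t)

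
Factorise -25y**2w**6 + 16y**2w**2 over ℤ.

Factor out y**2w**2 first: what remains is -25w**4 + 16.
Recognize a difference of squares with the parts 4 and 5w**2.

-w**2y**2(5w**2 + 4)(5w**2 - 4)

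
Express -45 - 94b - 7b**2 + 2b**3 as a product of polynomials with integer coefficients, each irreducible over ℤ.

Among the possible rational roots, b = -5 is a root, giving the factor (b + 5) and quotient 2b**2 - 17b - 9.
The remaining quadratic factors as (2b + 1)(b - 9).

(2b + 1)(b + 5)(b - 9)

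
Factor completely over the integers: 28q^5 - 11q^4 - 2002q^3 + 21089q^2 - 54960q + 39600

Among the possible rational roots, q = 5/4 is a root, so (4q - 5) divides it; the quotient is 7q^4 + 6q^3 - 493q^2 + 4656q - 7920.
Continuing, q = -12 is a root, giving the factor (q + 12) and quotient 7q^3 - 78q^2 + 443q - 660.
Continuing, q = 15/7 is a root, so (7q - 15) is a factor; dividing leaves q^2 - 9q + 44.
The quadratic q^2 - 9q + 44 has discriminant -95 < 0 and is irreducible over ℤ.

(4q - 5)(7q - 15)(q + 12)(q^2 - 9q + 44)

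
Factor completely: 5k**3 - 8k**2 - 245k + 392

Testing divisors of the constant over divisors of the leading coefficient, k = -7 is a root, so (k + 7) is a factor; dividing leaves 5k**2 - 43k + 56.
The remaining quadratic factors as (k - 7)(5k - 8).

(5k - 8)(k + 7)(k - 7)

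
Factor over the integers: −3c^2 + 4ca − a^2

Group: −3c(c − a) + a(c − a); both groups contain (c − a).

−(3c − a)(c − a)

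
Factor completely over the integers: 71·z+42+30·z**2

Need a pair with product 30·42 = 1260 and sum 71: that's 36 and 35.
Split the middle term: 30·z**2+36·z + 35·z+42 = 6·z·(5·z+6) + 7·(5·z+6).

(5·z+6)·(6·z+7)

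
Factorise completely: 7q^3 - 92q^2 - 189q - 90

Trying the rational-root candidates, q = 15 is a root, so (q - 15) is a factor; dividing leaves 7q^2 + 13q + 6.
The remaining quadratic factors as (7q + 6)(q + 1).

(7q + 6)(q + 1)(q - 15)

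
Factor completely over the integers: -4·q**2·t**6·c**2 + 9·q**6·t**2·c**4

Pull out the common factor q**2·t**2·c**2, leaving 9·q**4·c**2 - 4·t**4.
Recognize a difference of squares with the parts 3·q**2·c and 2·t**2.

c**2·q**2·t**2·(3·q**2·c + 2·t**2)·(3·q**2·c - 2·t**2)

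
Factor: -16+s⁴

(s+2)(s-2)(s²+4)

Write as (s²)² − (4)², then factor s²-4 once more.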